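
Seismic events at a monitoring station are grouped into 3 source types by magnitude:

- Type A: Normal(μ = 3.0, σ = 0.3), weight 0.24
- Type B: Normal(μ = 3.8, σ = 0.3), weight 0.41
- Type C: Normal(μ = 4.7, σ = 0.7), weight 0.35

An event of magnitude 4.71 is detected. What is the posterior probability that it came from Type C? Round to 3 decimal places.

0.973

P(component k | x) = π_k·f_k(x) / marginal(x), where marginal(x) = Σ_j π_j·f_j(x).
Component likelihoods at x = 4.71:
  L_A = (1/(0.3·√(2π)))·exp(−(4.71−3.0)²/(2·0.3²)) = 1.329808·exp(-16.24500) = 1.17132e-07
  L_B = (1/(0.3·√(2π)))·exp(−(4.71−3.8)²/(2·0.3²)) = 1.329808·exp(-4.60056) = 0.0133596
  L_C = (1/(0.7·√(2π)))·exp(−(4.71−4.7)²/(2·0.7²)) = 0.569918·exp(-0.00010) = 0.569859
Prior × likelihood for each component:
  π_A·L_A = 0.24 × 1.17132e-07 = 2.81116e-08
  π_B·L_B = 0.41 × 0.0133596 = 0.00547743
  π_C·L_C = 0.35 × 0.569859 = 0.199451
Sum: 2.81116e-08 + 0.00547743 + 0.199451 = 0.204928
Responsibility of Type C: 0.199451 / 0.204928 ≈ 0.973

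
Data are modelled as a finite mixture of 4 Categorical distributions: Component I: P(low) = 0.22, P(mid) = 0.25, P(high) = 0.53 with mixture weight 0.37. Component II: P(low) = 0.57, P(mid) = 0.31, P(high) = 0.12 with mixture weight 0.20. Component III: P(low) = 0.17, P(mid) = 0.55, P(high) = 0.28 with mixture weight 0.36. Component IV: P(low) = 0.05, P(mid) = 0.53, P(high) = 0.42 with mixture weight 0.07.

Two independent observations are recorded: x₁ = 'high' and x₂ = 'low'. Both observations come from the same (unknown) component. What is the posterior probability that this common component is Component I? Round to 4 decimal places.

0.5720

Posterior ∝ prior × likelihood, so P(k | x) ∝ π_k f_k(x); normalise over all components.
Since both observations come from the same component, the likelihood for component k is f_k(x₁)·f_k(x₂).
  p_I = [P(high | comp) = 0.53] × [0.22] = 0.1166
  p_II = [P(high | comp) = 0.12] × [0.57] = 0.0684
  p_III = [P(high | comp) = 0.28] × [0.17] = 0.0476
  p_IV = [P(high | comp) = 0.42] × [0.05] = 0.021
Prior × likelihood for each component:
  π_I·p_I = 0.37 × 0.1166 = 0.043142
  π_II·p_II = 0.20 × 0.0684 = 0.01368
  π_III·p_III = 0.36 × 0.0476 = 0.017136
  π_IV·p_IV = 0.07 × 0.021 = 0.00147
Marginal: 0.043142 + 0.01368 + 0.017136 + 0.00147 = 0.075428
P(Component I | x₁,x₂) = 0.043142 / 0.075428 ≈ 0.5720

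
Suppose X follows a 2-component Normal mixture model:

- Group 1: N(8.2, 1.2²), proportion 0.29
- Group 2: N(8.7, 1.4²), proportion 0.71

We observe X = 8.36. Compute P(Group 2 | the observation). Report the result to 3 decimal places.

0.673

Apply Bayes' rule: the posterior for each component is proportional to its prior times its likelihood at x.
Component likelihoods at x = 8.36:
  p_1 = 0.32951
  p_2 = 0.276678
Weight by the priors:
  w_1·p_1 = 0.29 × 0.32951 = 0.0955579
  w_2·p_2 = 0.71 × 0.276678 = 0.196441
Marginal: 0.0955579 + 0.196441 = 0.291999
P(Group 2 | the observation) ≈ 0.673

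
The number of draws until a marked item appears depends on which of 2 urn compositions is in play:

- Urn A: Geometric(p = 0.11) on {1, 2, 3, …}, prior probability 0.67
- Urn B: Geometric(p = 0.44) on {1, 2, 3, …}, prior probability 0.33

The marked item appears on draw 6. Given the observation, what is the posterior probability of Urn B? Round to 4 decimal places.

0.1627

Apply Bayes' rule: the posterior for each component is proportional to its prior times its likelihood at x.
Geometric probabilities:
  L_A = 0.0614247
  L_B = 0.0242322
Unnormalised posteriors:
  π_A·L_A = 0.67 × 0.0614247 = 0.0411545
  π_B·L_B = 0.33 × 0.0242322 = 0.00799663
Marginal: 0.0411545 + 0.00799663 = 0.0491511
So the posterior for Urn B is 0.00799663 / 0.0491511 ≈ 0.1627.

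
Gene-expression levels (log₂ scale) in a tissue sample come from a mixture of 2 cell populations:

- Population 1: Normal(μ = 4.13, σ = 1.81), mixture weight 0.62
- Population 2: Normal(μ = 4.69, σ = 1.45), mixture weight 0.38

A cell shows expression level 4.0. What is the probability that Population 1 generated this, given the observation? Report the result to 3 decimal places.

Apply Bayes' rule: the posterior for each component is proportional to its prior times its likelihood at x.
Normal densities:
  L_1 = (1/(1.81·√(2π)))·exp(−(4.0−4.13)²/(2·1.81²)) = 0.220410·exp(-0.00258) = 0.219842
  L_2 = (1/(1.45·√(2π)))·exp(−(4.0−4.69)²/(2·1.45²)) = 0.275133·exp(-0.11322) = 0.24568
Multiply by the mixture weights:
  P(Z=1)·L_1 = 0.62 × 0.219842 = 0.136302
  P(Z=2)·L_2 = 0.38 × 0.24568 = 0.0933585
Denominator: 0.136302 + 0.0933585 = 0.229661
Responsibility of Population 1: 0.136302 / 0.229661 ≈ 0.593

0.593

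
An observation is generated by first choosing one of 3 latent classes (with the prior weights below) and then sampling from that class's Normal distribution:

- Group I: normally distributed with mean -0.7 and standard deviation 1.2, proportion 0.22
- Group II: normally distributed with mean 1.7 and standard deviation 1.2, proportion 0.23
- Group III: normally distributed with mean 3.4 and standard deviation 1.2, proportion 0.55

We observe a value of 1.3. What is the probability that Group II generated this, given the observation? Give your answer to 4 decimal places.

The responsibility of component k is π_k f_k(x) divided by Σ_j π_j f_j(x).
Component likelihoods at x = 1.3:
  L_I = (1/(1.2·√(2π)))·exp(−(1.3−-0.7)²/(2·1.2²)) = 0.332452·exp(-1.38889) = 0.0828976
  L_II = (1/(1.2·√(2π)))·exp(−(1.3−1.7)²/(2·1.2²)) = 0.332452·exp(-0.05556) = 0.314486
  L_III = (1/(1.2·√(2π)))·exp(−(1.3−3.4)²/(2·1.2²)) = 0.332452·exp(-1.53125) = 0.0718978
Weight by the priors:
  π_I·L_I = 0.22 × 0.0828976 = 0.0182375
  π_II·L_II = 0.23 × 0.314486 = 0.0723318
  π_III·L_III = 0.55 × 0.0718978 = 0.0395438
Marginal: 0.0182375 + 0.0723318 + 0.0395438 = 0.130113
P(Group II | data) = 0.0723318 / 0.130113 ≈ 0.5559

0.5559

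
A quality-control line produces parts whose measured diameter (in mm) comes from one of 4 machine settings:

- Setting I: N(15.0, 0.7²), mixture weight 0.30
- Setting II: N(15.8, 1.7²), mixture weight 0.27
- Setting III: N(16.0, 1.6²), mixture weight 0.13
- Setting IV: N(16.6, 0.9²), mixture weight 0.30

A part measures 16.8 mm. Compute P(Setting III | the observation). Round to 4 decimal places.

By Bayes' theorem, P(k | x) = w_k f_k(x) / Σ_j w_j f_j(x).
Component likelihoods at x = 16.8 mm:
  L_I = (1/(0.7·√(2π)))·exp(−(16.8−15.0)²/(2·0.7²)) = 0.569918·exp(-3.30612) = 0.0208921
  L_II = (1/(1.7·√(2π)))·exp(−(16.8−15.8)²/(2·1.7²)) = 0.234672·exp(-0.17301) = 0.197389
  L_III = (1/(1.6·√(2π)))·exp(−(16.8−16.0)²/(2·1.6²)) = 0.249339·exp(-0.12500) = 0.220041
  L_IV = (1/(0.9·√(2π)))·exp(−(16.8−16.6)²/(2·0.9²)) = 0.443269·exp(-0.02469) = 0.432458
Prior × likelihood for each component:
  w_I·L_I = 0.30 × 0.0208921 = 0.00626762
  w_II·L_II = 0.27 × 0.197389 = 0.0532951
  w_III·L_III = 0.13 × 0.220041 = 0.0286053
  w_IV·L_IV = 0.30 × 0.432458 = 0.129737
Sum: 0.00626762 + 0.0532951 + 0.0286053 + 0.129737 = 0.217906
P(Setting III | data) = 0.0286053 / 0.217906 ≈ 0.1313

0.1313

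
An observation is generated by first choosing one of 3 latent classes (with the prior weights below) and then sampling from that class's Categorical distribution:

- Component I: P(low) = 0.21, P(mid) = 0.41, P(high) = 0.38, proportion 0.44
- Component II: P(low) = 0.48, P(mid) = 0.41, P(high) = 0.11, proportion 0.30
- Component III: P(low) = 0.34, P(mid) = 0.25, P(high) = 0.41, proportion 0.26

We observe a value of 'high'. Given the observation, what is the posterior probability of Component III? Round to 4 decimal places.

Apply Bayes' rule: the posterior for each component is proportional to its prior times its likelihood at x.
Component likelihoods at x = 'high':
  L_I = P(high | comp) = 0.38
  L_II = P(high | comp) = 0.11
  L_III = P(high | comp) = 0.41
Weight by the priors:
  P(Z=I)·L_I = 0.44 × 0.38 = 0.1672
  P(Z=II)·L_II = 0.30 × 0.11 = 0.033
  P(Z=III)·L_III = 0.26 × 0.41 = 0.1066
Evidence: 0.1672 + 0.033 + 0.1066 = 0.3068
Responsibility of Component III: 0.1066 / 0.3068 ≈ 0.3475

0.3475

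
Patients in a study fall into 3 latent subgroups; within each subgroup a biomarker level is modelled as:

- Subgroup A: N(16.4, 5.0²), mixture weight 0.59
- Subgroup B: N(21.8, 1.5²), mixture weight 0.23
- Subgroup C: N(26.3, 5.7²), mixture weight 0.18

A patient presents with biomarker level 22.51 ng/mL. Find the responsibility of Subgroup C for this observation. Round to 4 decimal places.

Apply Bayes' rule: the posterior for each component is proportional to its prior times its likelihood at x.
Evaluate each component's likelihood at the observed value:
  f_A = (1/(5.0·√(2π)))·exp(−(22.51−16.4)²/(2·5.0²)) = 0.079788·exp(-0.74664) = 0.0378162
  f_B = (1/(1.5·√(2π)))·exp(−(22.51−21.8)²/(2·1.5²)) = 0.265962·exp(-0.11202) = 0.237776
  f_C = (1/(5.7·√(2π)))·exp(−(22.51−26.3)²/(2·5.7²)) = 0.069990·exp(-0.22105) = 0.056109
Weight by the priors:
  P(Z=A)·f_A = 0.59 × 0.0378162 = 0.0223115
  P(Z=B)·f_B = 0.23 × 0.237776 = 0.0546885
  P(Z=C)·f_C = 0.18 × 0.056109 = 0.0100996
Sum: 0.0223115 + 0.0546885 + 0.0100996 = 0.0870997
P(Subgroup C | x) ≈ 0.1160

0.1160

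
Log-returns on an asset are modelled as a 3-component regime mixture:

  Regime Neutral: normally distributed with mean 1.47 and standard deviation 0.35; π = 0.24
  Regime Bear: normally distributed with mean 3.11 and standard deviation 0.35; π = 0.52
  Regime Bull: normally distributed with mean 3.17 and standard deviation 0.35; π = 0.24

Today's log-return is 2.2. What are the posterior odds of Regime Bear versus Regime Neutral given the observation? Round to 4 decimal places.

Since P(k|x) ∝ π_k f_k(x), the posterior odds are π_i f_i(x) / (π_j f_j(x)).
Component likelihoods at x = 2.2:
  p_Neutral = (1/(0.35·√(2π)))·exp(−(2.2−1.47)²/(2·0.35²)) = 1.139835·exp(-2.17510) = 0.129481
  p_Bear = (1/(0.35·√(2π)))·exp(−(2.2−3.11)²/(2·0.35²)) = 1.139835·exp(-3.38000) = 0.0388085
  p_Bull = (1/(0.35·√(2π)))·exp(−(2.2−3.17)²/(2·0.35²)) = 1.139835·exp(-3.84041) = 0.0244892
Odds = (0.52/0.24) × (0.0388085/0.129481) = 2.16667 × 0.299723 ≈ 0.6494

0.6494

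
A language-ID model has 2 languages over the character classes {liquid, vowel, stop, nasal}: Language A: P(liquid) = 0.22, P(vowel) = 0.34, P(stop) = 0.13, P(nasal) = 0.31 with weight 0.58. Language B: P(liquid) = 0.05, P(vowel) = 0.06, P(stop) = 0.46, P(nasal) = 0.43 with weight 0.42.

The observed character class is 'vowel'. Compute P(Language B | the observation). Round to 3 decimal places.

P(component k | x) = π_k·f_k(x) / marginal(x), where marginal(x) = Σ_j π_j·f_j(x).
Component likelihoods at x = 'vowel':
  f_A = P(vowel | comp) = 0.34
  f_B = P(vowel | comp) = 0.06
Prior × likelihood for each component:
  π_A·f_A = 0.58 × 0.34 = 0.1972
  π_B·f_B = 0.42 × 0.06 = 0.0252
Marginal: 0.1972 + 0.0252 = 0.2224
Responsibility of Language B: 0.0252 / 0.2224 ≈ 0.113

0.113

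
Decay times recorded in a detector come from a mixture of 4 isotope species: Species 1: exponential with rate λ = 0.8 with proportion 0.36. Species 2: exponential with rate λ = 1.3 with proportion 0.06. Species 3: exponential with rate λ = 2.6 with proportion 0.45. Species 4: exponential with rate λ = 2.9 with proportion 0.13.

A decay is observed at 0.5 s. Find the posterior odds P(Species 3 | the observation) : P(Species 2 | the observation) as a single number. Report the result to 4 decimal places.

7.8307

Since P(k|x) ∝ P(Z=k) f_k(x), the posterior odds are P(Z=i) f_i(x) / (P(Z=j) f_j(x)).
Evaluate each component's likelihood at the observed value:
  p_1 = 0.536256
  p_2 = 0.67866
  p_3 = 0.708583
  p_4 = 0.680254
Odds = (0.45/0.06) × (0.708583/0.67866) = 7.5 × 1.04409 ≈ 7.8307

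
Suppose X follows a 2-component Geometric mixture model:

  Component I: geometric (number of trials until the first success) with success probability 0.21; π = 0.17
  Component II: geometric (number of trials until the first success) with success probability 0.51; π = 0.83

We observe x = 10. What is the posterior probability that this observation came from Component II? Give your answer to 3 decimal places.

0.139

Posterior ∝ prior × likelihood, so P(k | x) ∝ P(Z=k) f_k(x); normalise over all components.
Evaluate each component's likelihood at the observed value:
  f_I = 0.21·(1−0.21)^9 = 0.21·0.119852 = 0.0251688
  f_II = 0.51·(1−0.51)^9 = 0.51·0.00162841 = 0.000830491
Unnormalised posteriors:
  P(Z=I)·f_I = 0.17 × 0.0251688 = 0.0042787
  P(Z=II)·f_II = 0.83 × 0.000830491 = 0.000689307
Normaliser: 0.0042787 + 0.000689307 = 0.00496801
P(Component II | the observation) = 0.000689307 / 0.00496801 ≈ 0.139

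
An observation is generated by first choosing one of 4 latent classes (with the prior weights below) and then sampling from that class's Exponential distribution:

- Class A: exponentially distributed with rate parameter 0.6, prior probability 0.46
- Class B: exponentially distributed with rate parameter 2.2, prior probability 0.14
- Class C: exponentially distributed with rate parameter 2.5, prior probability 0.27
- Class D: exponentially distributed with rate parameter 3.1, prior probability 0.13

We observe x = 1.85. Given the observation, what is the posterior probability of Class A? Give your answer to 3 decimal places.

0.873

Posterior ∝ prior × likelihood, so P(k | x) ∝ π_k f_k(x); normalise over all components.
Exponential densities:
  p_A = 0.6·e^(−0.6·1.85) = 0.6·e^(−1.1100) = 0.197735
  p_B = 2.2·e^(−2.2·1.85) = 2.2·e^(−4.0700) = 0.0375703
  p_C = 2.5·e^(−2.5·1.85) = 2.5·e^(−4.6250) = 0.0245091
  p_D = 3.1·e^(−3.1·1.85) = 3.1·e^(−5.7350) = 0.0100157
Weight by the priors:
  π_A·p_A = 0.46 × 0.197735 = 0.0909583
  π_B·p_B = 0.14 × 0.0375703 = 0.00525984
  π_C·p_C = 0.27 × 0.0245091 = 0.00661747
  π_D·p_D = 0.13 × 0.0100157 = 0.00130205
Denominator: 0.0909583 + 0.00525984 + 0.00661747 + 0.00130205 = 0.104138
P(Class A | 1.85) = 0.0909583 / 0.104138 ≈ 0.873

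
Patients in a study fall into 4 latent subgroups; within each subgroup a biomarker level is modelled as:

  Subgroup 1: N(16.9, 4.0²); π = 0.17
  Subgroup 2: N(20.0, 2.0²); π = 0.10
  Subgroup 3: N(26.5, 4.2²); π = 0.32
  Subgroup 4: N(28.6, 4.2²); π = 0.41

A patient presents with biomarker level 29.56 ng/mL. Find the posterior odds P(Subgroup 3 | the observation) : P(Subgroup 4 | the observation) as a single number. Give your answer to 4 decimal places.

0.6144

Since P(k|x) ∝ w_k f_k(x), the posterior odds are w_i f_i(x) / (w_j f_j(x)).
Component likelihoods at x = 29.56 ng/mL:
  f_1 = (1/(4.0·√(2π)))·exp(−(29.56−16.9)²/(2·4.0²)) = 0.099736·exp(-5.00861) = 0.00066625
  f_2 = (1/(2.0·√(2π)))·exp(−(29.56−20.0)²/(2·2.0²)) = 0.199471·exp(-11.42420) = 2.17978e-06
  f_3 = (1/(4.2·√(2π)))·exp(−(29.56−26.5)²/(2·4.2²)) = 0.094986·exp(-0.26541) = 0.0728443
  f_4 = (1/(4.2·√(2π)))·exp(−(29.56−28.6)²/(2·4.2²)) = 0.094986·exp(-0.02612) = 0.0925371
0.0233102 / 0.0379402 ≈ 0.6144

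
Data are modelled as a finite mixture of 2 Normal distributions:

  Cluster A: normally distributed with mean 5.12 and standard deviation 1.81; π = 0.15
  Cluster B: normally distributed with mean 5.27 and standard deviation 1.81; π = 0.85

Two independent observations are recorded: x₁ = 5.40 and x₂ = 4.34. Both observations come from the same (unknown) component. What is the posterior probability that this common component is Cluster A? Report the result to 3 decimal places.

0.154

Apply Bayes' rule: the posterior for each component is proportional to its prior times its likelihood at x.
Since both observations come from the same component, the likelihood for component k is f_k(x₁)·f_k(x₂).
  L_A = [0.217789] × [0.200866] = 0.0437462
  L_B = [0.219842] × [0.193154] = 0.0424635
Unnormalised posteriors:
  P(Z=A)·L_A = 0.15 × 0.0437462 = 0.00656193
  P(Z=B)·L_B = 0.85 × 0.0424635 = 0.0360939
Sum: 0.00656193 + 0.0360939 = 0.0426559
P(Cluster A | x₁,x₂) ≈ 0.154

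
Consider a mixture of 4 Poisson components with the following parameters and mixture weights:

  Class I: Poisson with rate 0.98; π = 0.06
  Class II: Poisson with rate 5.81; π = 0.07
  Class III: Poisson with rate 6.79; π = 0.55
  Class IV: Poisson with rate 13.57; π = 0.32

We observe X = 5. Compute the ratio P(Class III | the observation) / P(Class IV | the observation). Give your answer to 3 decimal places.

47.444

Since P(k|x) ∝ π_k f_k(x), the posterior odds are π_i f_i(x) / (π_j f_j(x)).
Poisson probabilities:
  f_I = e^(−0.98)·0.98^5/5! = 0.0028271
  f_II = e^(−5.81)·5.81^5/5! = 0.165367
  f_III = e^(−6.79)·6.79^5/5! = 0.135303
  f_IV = e^(−13.57)·13.57^5/5! = 0.00490165
0.0744168 / 0.00156853 ≈ 47.444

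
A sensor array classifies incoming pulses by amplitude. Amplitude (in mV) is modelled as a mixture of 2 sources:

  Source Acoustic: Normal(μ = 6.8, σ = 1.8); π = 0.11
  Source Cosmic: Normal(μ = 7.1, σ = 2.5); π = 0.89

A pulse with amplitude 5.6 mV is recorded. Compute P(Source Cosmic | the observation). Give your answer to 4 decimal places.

0.8587

P(component k | x) = P(Z=k)·f_k(x) / marginal(x), where marginal(x) = Σ_j P(Z=j)·f_j(x).
Normal densities:
  p_Acoustic = (1/(1.8·√(2π)))·exp(−(5.6−6.8)²/(2·1.8²)) = 0.221635·exp(-0.22222) = 0.177471
  p_Cosmic = (1/(2.5·√(2π)))·exp(−(5.6−7.1)²/(2·2.5²)) = 0.159577·exp(-0.18000) = 0.13329
Prior × likelihood for each component:
  P(Z=Acoustic)·p_Acoustic = 0.11 × 0.177471 = 0.0195218
  P(Z=Cosmic)·p_Cosmic = 0.89 × 0.13329 = 0.118628
Denominator: 0.0195218 + 0.118628 = 0.13815
P(Source Cosmic | data) = 0.118628 / 0.13815 ≈ 0.8587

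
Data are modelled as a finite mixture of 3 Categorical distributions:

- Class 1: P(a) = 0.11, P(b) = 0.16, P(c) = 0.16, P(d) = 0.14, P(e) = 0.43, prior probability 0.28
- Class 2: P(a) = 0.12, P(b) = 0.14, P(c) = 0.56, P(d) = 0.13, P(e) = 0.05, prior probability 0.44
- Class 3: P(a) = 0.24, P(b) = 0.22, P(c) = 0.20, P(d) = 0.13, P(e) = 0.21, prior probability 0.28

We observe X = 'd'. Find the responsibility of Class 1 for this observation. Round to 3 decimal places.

0.295

By Bayes' theorem, P(k | x) = w_k f_k(x) / Σ_j w_j f_j(x).
Categorical probabilities:
  L_1 = 0.14
  L_2 = 0.13
  L_3 = 0.13
Unnormalised posteriors:
  w_1·L_1 = 0.28 × 0.14 = 0.0392
  w_2·L_2 = 0.44 × 0.13 = 0.0572
  w_3·L_3 = 0.28 × 0.13 = 0.0364
Evidence: 0.0392 + 0.0572 + 0.0364 = 0.1328
Responsibility of Class 1: 0.0392 / 0.1328 ≈ 0.295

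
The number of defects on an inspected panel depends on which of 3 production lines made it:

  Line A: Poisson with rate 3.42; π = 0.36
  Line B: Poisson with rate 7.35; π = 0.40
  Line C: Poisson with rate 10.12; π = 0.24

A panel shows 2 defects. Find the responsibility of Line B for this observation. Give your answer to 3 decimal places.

Posterior ∝ prior × likelihood, so P(k | x) ∝ w_k f_k(x); normalise over all components.
Component likelihoods at x = 2 defects:
  f_A = e^(−3.42)·3.42^2/2! = 0.191309
  f_B = e^(−7.35)·7.35^2/2! = 0.0173572
  f_C = e^(−10.12)·10.12^2/2! = 0.00206192
Multiply by the mixture weights:
  w_A·f_A = 0.36 × 0.191309 = 0.0688712
  w_B·f_B = 0.40 × 0.0173572 = 0.00694289
  w_C·f_C = 0.24 × 0.00206192 = 0.00049486
Denominator: 0.0688712 + 0.00694289 + 0.00049486 = 0.0763089
P(Line B | data) = 0.00694289 / 0.0763089 ≈ 0.091

0.091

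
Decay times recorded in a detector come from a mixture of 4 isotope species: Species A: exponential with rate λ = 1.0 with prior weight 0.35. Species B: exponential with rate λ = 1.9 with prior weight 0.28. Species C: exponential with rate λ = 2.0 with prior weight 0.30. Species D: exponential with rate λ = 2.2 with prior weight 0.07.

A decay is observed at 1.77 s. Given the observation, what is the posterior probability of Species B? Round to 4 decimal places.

P(component k | x) = π_k·f_k(x) / marginal(x), where marginal(x) = Σ_j π_j·f_j(x).
Evaluate each component's likelihood at the observed value:
  p_A = 1.0·e^(−1.0·1.77) = 1.0·e^(−1.7700) = 0.170333
  p_B = 1.9·e^(−1.9·1.77) = 1.9·e^(−3.3630) = 0.0657993
  p_C = 2.0·e^(−2.0·1.77) = 2.0·e^(−3.5400) = 0.0580267
  p_D = 2.2·e^(−2.2·1.77) = 2.2·e^(−3.8940) = 0.0448002
Multiply by the mixture weights:
  π_A·p_A = 0.35 × 0.170333 = 0.0596165
  π_B·p_B = 0.28 × 0.0657993 = 0.0184238
  π_C·p_C = 0.30 × 0.0580267 = 0.017408
  π_D·p_D = 0.07 × 0.0448002 = 0.00313601
Denominator: 0.0596165 + 0.0184238 + 0.017408 + 0.00313601 = 0.0985844
So the posterior for Species B is 0.0184238 / 0.0985844 ≈ 0.1869.

0.1869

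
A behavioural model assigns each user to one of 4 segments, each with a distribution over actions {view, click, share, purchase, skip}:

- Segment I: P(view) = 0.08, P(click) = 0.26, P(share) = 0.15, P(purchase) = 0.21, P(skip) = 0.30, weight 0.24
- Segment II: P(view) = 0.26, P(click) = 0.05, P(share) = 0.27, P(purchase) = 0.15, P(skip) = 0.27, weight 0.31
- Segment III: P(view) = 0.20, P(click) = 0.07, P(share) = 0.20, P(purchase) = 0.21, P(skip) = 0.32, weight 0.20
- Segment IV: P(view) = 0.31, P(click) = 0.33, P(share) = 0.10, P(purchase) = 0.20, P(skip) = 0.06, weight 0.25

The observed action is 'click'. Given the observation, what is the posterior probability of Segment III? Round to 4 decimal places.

By Bayes' theorem, P(k | x) = π_k f_k(x) / Σ_j π_j f_j(x).
Component likelihoods at x = 'click':
  f_I = 0.26
  f_II = 0.05
  f_III = 0.07
  f_IV = 0.33
Weight by the priors:
  π_I·f_I = 0.24 × 0.26 = 0.0624
  π_II·f_II = 0.31 × 0.05 = 0.0155
  π_III·f_III = 0.20 × 0.07 = 0.014
  π_IV·f_IV = 0.25 × 0.33 = 0.0825
Marginal: 0.0624 + 0.0155 + 0.014 + 0.0825 = 0.1744
So the posterior for Segment III is 0.014 / 0.1744 ≈ 0.0803.

0.0803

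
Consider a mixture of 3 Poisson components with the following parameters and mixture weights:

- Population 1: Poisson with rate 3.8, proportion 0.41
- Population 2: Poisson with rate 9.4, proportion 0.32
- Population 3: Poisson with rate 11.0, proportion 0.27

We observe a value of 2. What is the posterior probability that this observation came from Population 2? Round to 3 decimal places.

P(component k | x) = π_k·f_k(x) / marginal(x), where marginal(x) = Σ_j π_j·f_j(x).
Component likelihoods at x = 2:
  L_1 = e^(−3.8)·3.8^2/2! = 0.161517
  L_2 = e^(−9.4)·9.4^2/2! = 0.00365475
  L_3 = e^(−11.0)·11.0^2/2! = 0.00101045
Unnormalised posteriors:
  π_1·L_1 = 0.41 × 0.161517 = 0.066222
  π_2·L_2 = 0.32 × 0.00365475 = 0.00116952
  π_3·L_3 = 0.27 × 0.00101045 = 0.000272822
Evidence: 0.066222 + 0.00116952 + 0.000272822 = 0.0676643
So the posterior for Population 2 is 0.00116952 / 0.0676643 ≈ 0.017.

0.017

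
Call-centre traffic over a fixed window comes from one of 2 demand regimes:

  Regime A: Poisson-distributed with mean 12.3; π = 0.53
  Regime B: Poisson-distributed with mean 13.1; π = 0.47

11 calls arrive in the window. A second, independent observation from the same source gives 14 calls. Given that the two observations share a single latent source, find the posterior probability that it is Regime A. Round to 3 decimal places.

Apply Bayes' rule: the posterior for each component is proportional to its prior times its likelihood at x.
Since both observations come from the same component, the likelihood for component k is f_k(x₁)·f_k(x₂).
  f_A = [e^(−12.3)·12.3^11/11! = 0.111168] × [0.0947199] = 0.0105298
  f_B = [e^(−13.1)·13.1^11/11! = 0.0999012] × [0.102833] = 0.0102731
Prior × likelihood for each component:
  w_A·f_A = 0.53 × 0.0105298 = 0.00558079
  w_B·f_B = 0.47 × 0.0102731 = 0.00482837
Sum: 0.00558079 + 0.00482837 = 0.0104092
P(Regime A | x) ≈ 0.536

0.536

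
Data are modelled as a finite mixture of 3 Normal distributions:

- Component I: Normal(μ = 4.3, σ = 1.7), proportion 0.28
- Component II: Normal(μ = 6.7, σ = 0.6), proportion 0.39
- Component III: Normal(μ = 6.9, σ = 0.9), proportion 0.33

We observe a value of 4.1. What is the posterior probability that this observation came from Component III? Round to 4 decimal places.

By Bayes' theorem, P(k | x) = π_k f_k(x) / Σ_j π_j f_j(x).
Normal densities:
  p_I = 0.233054
  p_II = 5.56181e-05
  p_III = 0.00350668
Unnormalised posteriors:
  π_I·p_I = 0.28 × 0.233054 = 0.065255
  π_II·p_II = 0.39 × 5.56181e-05 = 2.16911e-05
  π_III·p_III = 0.33 × 0.00350668 = 0.00115721
Evidence: 0.065255 + 2.16911e-05 + 0.00115721 = 0.0664339
P(Component III | 4.1) = 0.00115721 / 0.0664339 ≈ 0.0174

0.0174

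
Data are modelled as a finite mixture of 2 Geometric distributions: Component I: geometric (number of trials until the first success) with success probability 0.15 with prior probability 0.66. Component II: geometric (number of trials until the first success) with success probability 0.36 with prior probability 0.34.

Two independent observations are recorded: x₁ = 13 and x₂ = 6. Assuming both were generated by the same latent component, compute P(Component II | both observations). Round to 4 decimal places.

By Bayes' theorem, P(k | x) = π_k f_k(x) / Σ_j π_j f_j(x).
Since both observations come from the same component, the likelihood for component k is f_k(x₁)·f_k(x₂).
  p_I = [0.15·(1−0.15)^12 = 0.15·0.142242 = 0.0213363] × [0.0665558] = 0.00142005
  p_II = [0.36·(1−0.36)^12 = 0.36·0.00472237 = 0.00170005] × [0.0386547] = 6.5715e-05
Weight by the priors:
  π_I·p_I = 0.66 × 0.00142005 = 0.000937234
  π_II·p_II = 0.34 × 6.5715e-05 = 2.23431e-05
Marginal: 0.000937234 + 2.23431e-05 = 0.000959577
P(Component II | x) ≈ 0.0233

0.0233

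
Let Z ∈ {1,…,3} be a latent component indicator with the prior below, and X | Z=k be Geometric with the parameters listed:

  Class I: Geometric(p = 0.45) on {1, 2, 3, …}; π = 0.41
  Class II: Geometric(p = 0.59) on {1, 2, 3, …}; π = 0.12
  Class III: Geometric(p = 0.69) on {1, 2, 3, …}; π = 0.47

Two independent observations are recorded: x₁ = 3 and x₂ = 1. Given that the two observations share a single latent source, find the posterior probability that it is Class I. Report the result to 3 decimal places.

Apply Bayes' rule: the posterior for each component is proportional to its prior times its likelihood at x.
Since both observations come from the same component, the likelihood for component k is f_k(x₁)·f_k(x₂).
  f_I = [0.136125] × [0.45] = 0.0612563
  f_II = [0.099179] × [0.59] = 0.0585156
  f_III = [0.066309] × [0.69] = 0.0457532
Unnormalised posteriors:
  w_I·f_I = 0.41 × 0.0612563 = 0.0251151
  w_II·f_II = 0.12 × 0.0585156 = 0.00702187
  w_III·f_III = 0.47 × 0.0457532 = 0.021504
Normaliser: 0.0251151 + 0.00702187 + 0.021504 = 0.0536409
Responsibility of Class I: 0.0251151 / 0.0536409 ≈ 0.468

0.468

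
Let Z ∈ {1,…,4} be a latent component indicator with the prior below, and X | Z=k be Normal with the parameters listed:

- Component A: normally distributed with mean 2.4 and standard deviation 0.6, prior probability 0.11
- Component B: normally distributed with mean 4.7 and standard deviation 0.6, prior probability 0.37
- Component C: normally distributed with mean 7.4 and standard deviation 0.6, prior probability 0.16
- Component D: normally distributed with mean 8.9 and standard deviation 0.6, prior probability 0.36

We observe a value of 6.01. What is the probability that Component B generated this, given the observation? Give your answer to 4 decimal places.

The responsibility of component k is π_k f_k(x) divided by Σ_j π_j f_j(x).
Normal densities:
  f_A = 9.16154e-09
  f_B = 0.0613239
  f_C = 0.0454299
  f_D = 6.09372e-06
Unnormalised posteriors:
  π_A·f_A = 0.11 × 9.16154e-09 = 1.00777e-09
  π_B·f_B = 0.37 × 0.0613239 = 0.0226899
  π_C·f_C = 0.16 × 0.0454299 = 0.00726878
  π_D·f_D = 0.36 × 6.09372e-06 = 2.19374e-06
Marginal: 1.00777e-09 + 0.0226899 + 0.00726878 + 2.19374e-06 = 0.0299608
P(Component B | x) ≈ 0.7573

0.7573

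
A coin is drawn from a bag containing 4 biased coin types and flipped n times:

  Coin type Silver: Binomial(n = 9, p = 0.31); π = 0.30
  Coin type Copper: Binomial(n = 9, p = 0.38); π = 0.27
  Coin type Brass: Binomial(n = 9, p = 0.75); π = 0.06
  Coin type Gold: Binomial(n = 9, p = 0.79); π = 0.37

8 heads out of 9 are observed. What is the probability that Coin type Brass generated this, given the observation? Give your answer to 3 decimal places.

0.112

Posterior ∝ prior × likelihood, so P(k | x) ∝ π_k f_k(x); normalise over all components.
Binomial probabilities:
  f_Silver = 0.000529645
  f_Copper = 0.00242607
  f_Brass = 0.225254
  f_Gold = 0.286734
Weight by the priors:
  π_Silver·f_Silver = 0.30 × 0.000529645 = 0.000158894
  π_Copper·f_Copper = 0.27 × 0.00242607 = 0.000655038
  π_Brass·f_Brass = 0.06 × 0.225254 = 0.0135152
  π_Gold·f_Gold = 0.37 × 0.286734 = 0.106091
Evidence: 0.000158894 + 0.000655038 + 0.0135152 + 0.106091 = 0.120421
P(Coin type Brass | x) ≈ 0.112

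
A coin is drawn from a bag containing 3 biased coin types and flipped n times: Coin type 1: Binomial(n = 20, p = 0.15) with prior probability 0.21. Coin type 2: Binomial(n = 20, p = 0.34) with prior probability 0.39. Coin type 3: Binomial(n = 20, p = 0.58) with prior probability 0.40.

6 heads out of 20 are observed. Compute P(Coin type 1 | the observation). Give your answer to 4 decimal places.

0.1160

P(component k | x) = w_k·f_k(x) / marginal(x), where marginal(x) = Σ_j w_j·f_j(x).
Binomial probabilities:
  L_1 = C(20,6)·0.15^6·0.85^14 = 38760·1.13906e-05·0.10277 = 0.0453729
  L_2 = C(20,6)·0.34^6·0.66^14 = 38760·0.0015448·0.00297588 = 0.178186
  L_3 = C(20,6)·0.58^6·0.42^14 = 38760·0.0380687·5.31484e-06 = 0.00784227
Weight by the priors:
  w_1·L_1 = 0.21 × 0.0453729 = 0.0095283
  w_2·L_2 = 0.39 × 0.178186 = 0.0694923
  w_3·L_3 = 0.40 × 0.00784227 = 0.00313691
Evidence: 0.0095283 + 0.0694923 + 0.00313691 = 0.0821576
P(Coin type 1 | the observation) ≈ 0.1160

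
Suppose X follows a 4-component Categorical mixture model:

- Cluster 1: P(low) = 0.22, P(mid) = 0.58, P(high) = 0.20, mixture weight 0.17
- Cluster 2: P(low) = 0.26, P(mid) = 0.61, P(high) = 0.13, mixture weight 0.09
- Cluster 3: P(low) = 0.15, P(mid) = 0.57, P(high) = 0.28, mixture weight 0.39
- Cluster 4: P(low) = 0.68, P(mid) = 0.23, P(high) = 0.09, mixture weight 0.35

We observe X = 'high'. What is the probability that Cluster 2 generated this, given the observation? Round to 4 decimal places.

0.0628

The responsibility of component k is π_k f_k(x) divided by Σ_j π_j f_j(x).
Categorical probabilities:
  L_1 = P(high | comp) = 0.20
  L_2 = P(high | comp) = 0.13
  L_3 = P(high | comp) = 0.28
  L_4 = P(high | comp) = 0.09
Unnormalised posteriors:
  π_1·L_1 = 0.17 × 0.2 = 0.034
  π_2·L_2 = 0.09 × 0.13 = 0.0117
  π_3·L_3 = 0.39 × 0.28 = 0.1092
  π_4·L_4 = 0.35 × 0.09 = 0.0315
Denominator: 0.034 + 0.0117 + 0.1092 + 0.0315 = 0.1864
Responsibility of Cluster 2: 0.0117 / 0.1864 ≈ 0.0628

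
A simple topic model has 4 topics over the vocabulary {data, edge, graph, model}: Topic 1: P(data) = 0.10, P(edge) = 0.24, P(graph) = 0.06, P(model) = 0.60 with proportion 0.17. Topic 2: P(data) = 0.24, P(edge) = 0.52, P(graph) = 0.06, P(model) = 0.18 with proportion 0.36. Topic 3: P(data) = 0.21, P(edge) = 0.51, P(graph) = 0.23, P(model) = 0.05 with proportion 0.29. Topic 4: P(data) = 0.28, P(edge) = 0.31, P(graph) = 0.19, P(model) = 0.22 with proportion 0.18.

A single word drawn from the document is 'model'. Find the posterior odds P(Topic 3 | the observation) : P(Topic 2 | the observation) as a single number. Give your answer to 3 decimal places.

0.224

Since P(k|x) ∝ w_k f_k(x), the posterior odds are w_i f_i(x) / (w_j f_j(x)).
Categorical probabilities:
  p_1 = P(model | comp) = 0.60
  p_2 = P(model | comp) = 0.18
  p_3 = P(model | comp) = 0.05
  p_4 = P(model | comp) = 0.22
0.0145 / 0.0648 ≈ 0.224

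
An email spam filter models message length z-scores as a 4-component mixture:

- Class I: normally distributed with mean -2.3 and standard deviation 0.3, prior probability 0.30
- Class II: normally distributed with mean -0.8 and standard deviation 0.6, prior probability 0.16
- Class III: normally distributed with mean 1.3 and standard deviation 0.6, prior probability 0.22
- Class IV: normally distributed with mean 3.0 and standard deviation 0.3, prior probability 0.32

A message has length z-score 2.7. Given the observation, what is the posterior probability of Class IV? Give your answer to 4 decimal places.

0.9641

The responsibility of component k is P(Z=k) f_k(x) divided by Σ_j P(Z=j) f_j(x).
Evaluate each component's likelihood at the observed value:
  L_I = (1/(0.3·√(2π)))·exp(−(2.7−-2.3)²/(2·0.3²)) = 1.329808·exp(-138.88889) = 6.38426e-61
  L_II = (1/(0.6·√(2π)))·exp(−(2.7−-0.8)²/(2·0.6²)) = 0.664904·exp(-17.01389) = 2.71469e-08
  L_III = (1/(0.6·√(2π)))·exp(−(2.7−1.3)²/(2·0.6²)) = 0.664904·exp(-2.72222) = 0.0437031
  L_IV = (1/(0.3·√(2π)))·exp(−(2.7−3.0)²/(2·0.3²)) = 1.329808·exp(-0.50000) = 0.806569
Weight by the priors:
  P(Z=I)·L_I = 0.30 × 6.38426e-61 = 1.91528e-61
  P(Z=II)·L_II = 0.16 × 2.71469e-08 = 4.34351e-09
  P(Z=III)·L_III = 0.22 × 0.0437031 = 0.00961469
  P(Z=IV)·L_IV = 0.32 × 0.806569 = 0.258102
Sum: 1.91528e-61 + 4.34351e-09 + 0.00961469 + 0.258102 = 0.267717
Responsibility of Class IV: 0.258102 / 0.267717 ≈ 0.9641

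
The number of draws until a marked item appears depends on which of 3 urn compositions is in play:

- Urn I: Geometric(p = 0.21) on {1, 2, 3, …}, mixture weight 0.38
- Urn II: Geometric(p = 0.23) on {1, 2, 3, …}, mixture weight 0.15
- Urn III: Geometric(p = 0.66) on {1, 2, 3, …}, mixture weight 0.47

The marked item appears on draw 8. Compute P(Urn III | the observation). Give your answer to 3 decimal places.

The responsibility of component k is π_k f_k(x) divided by Σ_j π_j f_j(x).
Evaluate each component's likelihood at the observed value:
  f_I = 0.21·(1−0.21)^7 = 0.21·0.192039 = 0.0403282
  f_II = 0.23·(1−0.23)^7 = 0.23·0.160485 = 0.0369116
  f_III = 0.66·(1−0.66)^7 = 0.66·0.000525234 = 0.000346654
Weight by the priors:
  π_I·f_I = 0.38 × 0.0403282 = 0.0153247
  π_II·f_II = 0.15 × 0.0369116 = 0.00553674
  π_III·f_III = 0.47 × 0.000346654 = 0.000162927
Normaliser: 0.0153247 + 0.00553674 + 0.000162927 = 0.0210244
P(Urn III | data) = 0.000162927 / 0.0210244 ≈ 0.008

0.008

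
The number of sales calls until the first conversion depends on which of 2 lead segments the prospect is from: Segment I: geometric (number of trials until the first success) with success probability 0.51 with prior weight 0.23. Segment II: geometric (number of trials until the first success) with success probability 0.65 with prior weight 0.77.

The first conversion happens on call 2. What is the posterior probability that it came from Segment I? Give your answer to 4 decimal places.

0.2471

The responsibility of component k is π_k f_k(x) divided by Σ_j π_j f_j(x).
Evaluate each component's likelihood at the observed value:
  L_I = 0.51·(1−0.51)^1 = 0.51·0.49 = 0.2499
  L_II = 0.65·(1−0.65)^1 = 0.65·0.35 = 0.2275
Unnormalised posteriors:
  π_I·L_I = 0.23 × 0.2499 = 0.057477
  π_II·L_II = 0.77 × 0.2275 = 0.175175
Normaliser: 0.057477 + 0.175175 = 0.232652
P(Segment I | x) = 0.057477 / 0.232652 ≈ 0.2471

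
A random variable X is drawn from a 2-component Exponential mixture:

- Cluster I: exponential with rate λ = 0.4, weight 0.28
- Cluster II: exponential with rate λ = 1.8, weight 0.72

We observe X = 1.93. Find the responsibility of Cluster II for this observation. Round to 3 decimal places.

P(component k | x) = π_k·f_k(x) / marginal(x), where marginal(x) = Σ_j π_j·f_j(x).
Evaluate each component's likelihood at the observed value:
  L_I = 0.184835
  L_II = 0.0557871
Unnormalised posteriors:
  π_I·L_I = 0.28 × 0.184835 = 0.0517539
  π_II·L_II = 0.72 × 0.0557871 = 0.0401667
Normaliser: 0.0517539 + 0.0401667 = 0.0919205
P(Cluster II | 1.93) ≈ 0.437

0.437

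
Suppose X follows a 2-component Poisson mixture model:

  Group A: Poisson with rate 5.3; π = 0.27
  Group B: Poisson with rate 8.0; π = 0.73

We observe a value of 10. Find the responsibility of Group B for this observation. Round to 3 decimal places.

0.918

Apply Bayes' rule: the posterior for each component is proportional to its prior times its likelihood at x.
Component likelihoods at x = 10:
  L_A = 0.0240566
  L_B = 0.0992615
Unnormalised posteriors:
  π_A·L_A = 0.27 × 0.0240566 = 0.00649529
  π_B·L_B = 0.73 × 0.0992615 = 0.0724609
Marginal: 0.00649529 + 0.0724609 = 0.0789562
P(Group B | x) = 0.0724609 / 0.0789562 ≈ 0.918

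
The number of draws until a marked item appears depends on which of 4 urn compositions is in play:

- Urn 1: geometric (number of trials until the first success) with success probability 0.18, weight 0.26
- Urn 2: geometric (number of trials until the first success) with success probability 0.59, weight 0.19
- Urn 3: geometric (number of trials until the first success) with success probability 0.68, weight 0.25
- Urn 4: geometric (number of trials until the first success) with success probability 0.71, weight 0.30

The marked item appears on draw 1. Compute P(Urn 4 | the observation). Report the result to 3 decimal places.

By Bayes' theorem, P(k | x) = π_k f_k(x) / Σ_j π_j f_j(x).
Component likelihoods at x = 1:
  f_1 = 0.18·(1−0.18)^0 = 0.18·1 = 0.18
  f_2 = 0.59·(1−0.59)^0 = 0.59·1 = 0.59
  f_3 = 0.68·(1−0.68)^0 = 0.68·1 = 0.68
  f_4 = 0.71·(1−0.71)^0 = 0.71·1 = 0.71
Unnormalised posteriors:
  π_1·f_1 = 0.26 × 0.18 = 0.0468
  π_2·f_2 = 0.19 × 0.59 = 0.1121
  π_3·f_3 = 0.25 × 0.68 = 0.17
  π_4·f_4 = 0.30 × 0.71 = 0.213
Normaliser: 0.0468 + 0.1121 + 0.17 + 0.213 = 0.5419
So the posterior for Urn 4 is 0.213 / 0.5419 ≈ 0.393.

0.393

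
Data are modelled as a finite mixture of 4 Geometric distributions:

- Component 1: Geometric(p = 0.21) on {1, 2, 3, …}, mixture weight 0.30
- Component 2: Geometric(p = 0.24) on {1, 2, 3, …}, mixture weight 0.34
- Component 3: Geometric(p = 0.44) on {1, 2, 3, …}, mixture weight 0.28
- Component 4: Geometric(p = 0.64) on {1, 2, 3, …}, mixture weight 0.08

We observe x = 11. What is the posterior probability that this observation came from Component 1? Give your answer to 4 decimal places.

0.5148

The responsibility of component k is π_k f_k(x) divided by Σ_j π_j f_j(x).
Geometric probabilities:
  f_1 = 0.0198834
  f_2 = 0.0154293
  f_3 = 0.00133454
  f_4 = 2.33994e-05
Prior × likelihood for each component:
  π_1·f_1 = 0.30 × 0.0198834 = 0.00596501
  π_2·f_2 = 0.34 × 0.0154293 = 0.00524597
  π_3·f_3 = 0.28 × 0.00133454 = 0.000373672
  π_4·f_4 = 0.08 × 2.33994e-05 = 1.87195e-06
Sum: 0.00596501 + 0.00524597 + 0.000373672 + 1.87195e-06 = 0.0115865
P(Component 1 | x) ≈ 0.5148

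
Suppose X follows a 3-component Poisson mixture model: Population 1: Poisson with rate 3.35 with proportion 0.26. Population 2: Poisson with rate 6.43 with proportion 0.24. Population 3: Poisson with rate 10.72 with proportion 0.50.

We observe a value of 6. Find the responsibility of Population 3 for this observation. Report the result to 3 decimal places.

0.294

P(component k | x) = w_k·f_k(x) / marginal(x), where marginal(x) = Σ_j w_j·f_j(x).
Evaluate each component's likelihood at the observed value:
  f_1 = e^(−3.35)·3.35^6/6! = 0.0688731
  f_2 = e^(−6.43)·6.43^6/6! = 0.158278
  f_3 = e^(−10.72)·10.72^6/6! = 0.04658
Weight by the priors:
  w_1·f_1 = 0.26 × 0.0688731 = 0.017907
  w_2·f_2 = 0.24 × 0.158278 = 0.0379867
  w_3·f_3 = 0.50 × 0.04658 = 0.02329
Evidence: 0.017907 + 0.0379867 + 0.02329 = 0.0791837
Responsibility of Population 3: 0.02329 / 0.0791837 ≈ 0.294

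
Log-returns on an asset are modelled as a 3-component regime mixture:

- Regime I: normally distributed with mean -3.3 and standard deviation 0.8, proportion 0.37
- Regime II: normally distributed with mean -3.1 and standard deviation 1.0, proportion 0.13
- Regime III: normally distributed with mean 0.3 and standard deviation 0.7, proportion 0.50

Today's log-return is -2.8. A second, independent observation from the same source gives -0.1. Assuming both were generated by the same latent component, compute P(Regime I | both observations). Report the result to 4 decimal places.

0.1005

P(component k | x) = π_k·f_k(x) / marginal(x), where marginal(x) = Σ_j π_j·f_j(x).
Since both observations come from the same component, the likelihood for component k is f_k(x₁)·f_k(x₂).
  p_I = [0.410201] × [0.000167288] = 6.86217e-05
  p_II = [0.381388] × [0.00443185] = 0.00169025
  p_III = [3.14099e-05] × [0.484068] = 1.52046e-05
Prior × likelihood for each component:
  π_I·p_I = 0.37 × 6.86217e-05 = 2.539e-05
  π_II·p_II = 0.13 × 0.00169025 = 0.000219733
  π_III·p_III = 0.50 × 1.52046e-05 = 7.60228e-06
Normaliser: 2.539e-05 + 0.000219733 + 7.60228e-06 = 0.000252725
Responsibility of Regime I: 2.539e-05 / 0.000252725 ≈ 0.1005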